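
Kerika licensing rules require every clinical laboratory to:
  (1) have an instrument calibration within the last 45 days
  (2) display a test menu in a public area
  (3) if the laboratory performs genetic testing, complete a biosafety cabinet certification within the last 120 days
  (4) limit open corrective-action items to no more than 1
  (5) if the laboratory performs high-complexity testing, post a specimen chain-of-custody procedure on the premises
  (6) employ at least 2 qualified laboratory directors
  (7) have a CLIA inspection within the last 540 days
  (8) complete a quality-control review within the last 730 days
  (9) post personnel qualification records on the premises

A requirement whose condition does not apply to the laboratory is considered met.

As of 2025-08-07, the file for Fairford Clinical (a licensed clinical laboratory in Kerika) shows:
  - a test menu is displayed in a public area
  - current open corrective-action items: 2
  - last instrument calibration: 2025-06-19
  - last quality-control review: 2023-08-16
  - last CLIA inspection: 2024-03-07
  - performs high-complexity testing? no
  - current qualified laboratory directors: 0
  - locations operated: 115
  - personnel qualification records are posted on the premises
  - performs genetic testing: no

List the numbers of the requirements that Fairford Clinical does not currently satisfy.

1, 4, 6

1. instrument calibration 49 days ago vs limit 45 → not met
2. test menu present → met
3. condition 'performs genetic testing' does not hold → requirement n/a → met
4. open corrective-action items 2 > 1 → not met
5. condition 'performs high-complexity testing' does not hold → requirement n/a → met
6. qualified laboratory directors 0 < 2 → not met
7. CLIA inspection 518 days ago vs limit 540 → met
8. quality-control review 722 days ago vs limit 730 → met
9. personnel qualification records present → met
Not met: 1, 4, 6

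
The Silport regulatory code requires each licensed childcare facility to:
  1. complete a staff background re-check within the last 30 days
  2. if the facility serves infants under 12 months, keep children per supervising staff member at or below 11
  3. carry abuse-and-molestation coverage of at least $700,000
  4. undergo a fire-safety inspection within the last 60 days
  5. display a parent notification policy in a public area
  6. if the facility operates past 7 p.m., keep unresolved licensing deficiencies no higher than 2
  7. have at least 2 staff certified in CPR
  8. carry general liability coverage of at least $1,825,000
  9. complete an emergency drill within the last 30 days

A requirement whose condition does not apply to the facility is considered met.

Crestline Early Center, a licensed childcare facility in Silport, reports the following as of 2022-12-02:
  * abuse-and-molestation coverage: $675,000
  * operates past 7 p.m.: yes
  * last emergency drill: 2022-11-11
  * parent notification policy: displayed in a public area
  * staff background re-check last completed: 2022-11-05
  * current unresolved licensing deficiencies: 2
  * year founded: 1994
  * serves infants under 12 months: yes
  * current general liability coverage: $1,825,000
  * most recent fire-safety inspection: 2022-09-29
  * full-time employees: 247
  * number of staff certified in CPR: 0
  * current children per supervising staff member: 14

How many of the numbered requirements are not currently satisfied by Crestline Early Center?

1. staff background re-check 27 days ago vs limit 30 → met
2. condition 'serves infants under 12 months' holds; children per supervising staff member 14 > 11 → not met
3. abuse-and-molestation coverage $675,000 < $700,000 → not met
4. fire-safety inspection 64 days ago vs limit 60 → not met
5. parent notification policy present → met
6. condition 'operates past 7 p.m.' holds; unresolved licensing deficiencies 2 ≤ 2 → met
7. staff certified in CPR 0 < 2 → not met
8. general liability coverage $1,825,000 ≥ $1,825,000 → met
9. emergency drill 21 days ago vs limit 30 → met
Not met: 4 of 9

4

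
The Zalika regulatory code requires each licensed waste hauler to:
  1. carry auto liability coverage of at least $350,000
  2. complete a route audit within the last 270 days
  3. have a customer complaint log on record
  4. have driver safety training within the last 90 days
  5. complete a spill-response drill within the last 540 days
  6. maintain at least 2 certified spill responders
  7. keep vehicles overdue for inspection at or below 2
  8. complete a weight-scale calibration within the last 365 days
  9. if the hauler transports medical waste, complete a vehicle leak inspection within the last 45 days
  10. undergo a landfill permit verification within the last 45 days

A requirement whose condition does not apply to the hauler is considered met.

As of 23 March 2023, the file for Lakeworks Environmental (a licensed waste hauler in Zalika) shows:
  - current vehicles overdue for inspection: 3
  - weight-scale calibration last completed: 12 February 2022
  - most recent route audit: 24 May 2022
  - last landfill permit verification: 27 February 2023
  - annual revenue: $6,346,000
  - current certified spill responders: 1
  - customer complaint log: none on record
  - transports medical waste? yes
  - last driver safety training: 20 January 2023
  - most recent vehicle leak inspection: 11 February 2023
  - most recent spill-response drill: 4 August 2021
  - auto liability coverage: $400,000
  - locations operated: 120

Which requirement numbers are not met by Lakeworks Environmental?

2, 3, 5, 6, 7, 8

1. auto liability coverage $400,000 ≥ $350,000 → met
2. route audit 303 days ago vs limit 270 → not met
3. customer complaint log absent → not met
4. driver safety training 62 days ago vs limit 90 → met
5. spill-response drill 596 days ago vs limit 540 → not met
6. certified spill responders 1 < 2 → not met
7. vehicles overdue for inspection 3 > 2 → not met
8. weight-scale calibration 404 days ago vs limit 365 → not met
9. condition 'transports medical waste' holds; vehicle leak inspection 40 days ago vs limit 45 → met
10. landfill permit verification 24 days ago vs limit 45 → met
Not met: 2, 3, 5, 6, 7, 8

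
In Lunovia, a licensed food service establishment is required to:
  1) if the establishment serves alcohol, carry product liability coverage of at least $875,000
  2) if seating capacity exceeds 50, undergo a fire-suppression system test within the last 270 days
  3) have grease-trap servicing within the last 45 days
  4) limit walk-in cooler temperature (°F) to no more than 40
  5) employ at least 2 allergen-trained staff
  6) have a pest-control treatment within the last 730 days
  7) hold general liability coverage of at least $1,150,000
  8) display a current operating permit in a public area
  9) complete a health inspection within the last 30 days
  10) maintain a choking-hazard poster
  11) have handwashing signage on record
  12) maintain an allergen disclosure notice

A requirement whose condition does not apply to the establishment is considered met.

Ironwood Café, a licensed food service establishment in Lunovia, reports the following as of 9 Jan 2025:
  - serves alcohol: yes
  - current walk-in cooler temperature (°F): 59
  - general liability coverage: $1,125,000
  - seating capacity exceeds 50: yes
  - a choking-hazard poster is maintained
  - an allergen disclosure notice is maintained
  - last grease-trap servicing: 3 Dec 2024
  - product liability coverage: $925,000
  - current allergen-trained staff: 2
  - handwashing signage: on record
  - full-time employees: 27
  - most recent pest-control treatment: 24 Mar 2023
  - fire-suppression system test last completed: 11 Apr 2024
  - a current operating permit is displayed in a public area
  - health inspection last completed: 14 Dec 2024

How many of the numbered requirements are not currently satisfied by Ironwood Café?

1. condition 'serves alcohol' holds; product liability coverage $925,000 ≥ $875,000 → met
2. condition 'seating capacity exceeds 50' holds; fire-suppression system test 273 days ago vs limit 270 → not met
3. grease-trap servicing 37 days ago vs limit 45 → met
4. walk-in cooler temperature (°F) 59 > 40 → not met
5. allergen-trained staff 2 ≥ 2 → met
6. pest-control treatment 657 days ago vs limit 730 → met
7. general liability coverage $1,125,000 < $1,150,000 → not met
8. current operating permit present → met
9. health inspection 26 days ago vs limit 30 → met
10. choking-hazard poster present → met
11. handwashing signage present → met
12. allergen disclosure notice present → met
Not met: 3 of 12

3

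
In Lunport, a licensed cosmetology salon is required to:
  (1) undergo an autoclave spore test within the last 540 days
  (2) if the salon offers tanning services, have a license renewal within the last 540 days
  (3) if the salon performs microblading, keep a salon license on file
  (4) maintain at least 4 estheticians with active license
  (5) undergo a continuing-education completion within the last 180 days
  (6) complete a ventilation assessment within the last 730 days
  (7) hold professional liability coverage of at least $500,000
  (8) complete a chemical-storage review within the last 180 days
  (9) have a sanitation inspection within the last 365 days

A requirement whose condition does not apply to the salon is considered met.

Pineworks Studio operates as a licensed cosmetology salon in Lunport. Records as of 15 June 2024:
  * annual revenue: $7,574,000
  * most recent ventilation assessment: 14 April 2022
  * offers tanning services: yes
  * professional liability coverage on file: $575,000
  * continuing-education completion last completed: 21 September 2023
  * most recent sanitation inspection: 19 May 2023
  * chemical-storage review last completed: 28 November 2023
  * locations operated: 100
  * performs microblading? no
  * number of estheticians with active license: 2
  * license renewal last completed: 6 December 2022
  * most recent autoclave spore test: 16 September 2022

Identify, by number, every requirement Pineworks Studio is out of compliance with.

1, 2, 4, 5, 6, 8, 9

1. autoclave spore test 638 days ago vs limit 540 → not met
2. condition 'offers tanning services' holds; license renewal 557 days ago vs limit 540 → not met
3. condition 'performs microblading' does not hold → requirement n/a → met
4. estheticians with active license 2 < 4 → not met
5. continuing-education completion 268 days ago vs limit 180 → not met
6. ventilation assessment 793 days ago vs limit 730 → not met
7. professional liability coverage $575,000 ≥ $500,000 → met
8. chemical-storage review 200 days ago vs limit 180 → not met
9. sanitation inspection 393 days ago vs limit 365 → not met
Not met: 1, 2, 4, 5, 6, 8, 9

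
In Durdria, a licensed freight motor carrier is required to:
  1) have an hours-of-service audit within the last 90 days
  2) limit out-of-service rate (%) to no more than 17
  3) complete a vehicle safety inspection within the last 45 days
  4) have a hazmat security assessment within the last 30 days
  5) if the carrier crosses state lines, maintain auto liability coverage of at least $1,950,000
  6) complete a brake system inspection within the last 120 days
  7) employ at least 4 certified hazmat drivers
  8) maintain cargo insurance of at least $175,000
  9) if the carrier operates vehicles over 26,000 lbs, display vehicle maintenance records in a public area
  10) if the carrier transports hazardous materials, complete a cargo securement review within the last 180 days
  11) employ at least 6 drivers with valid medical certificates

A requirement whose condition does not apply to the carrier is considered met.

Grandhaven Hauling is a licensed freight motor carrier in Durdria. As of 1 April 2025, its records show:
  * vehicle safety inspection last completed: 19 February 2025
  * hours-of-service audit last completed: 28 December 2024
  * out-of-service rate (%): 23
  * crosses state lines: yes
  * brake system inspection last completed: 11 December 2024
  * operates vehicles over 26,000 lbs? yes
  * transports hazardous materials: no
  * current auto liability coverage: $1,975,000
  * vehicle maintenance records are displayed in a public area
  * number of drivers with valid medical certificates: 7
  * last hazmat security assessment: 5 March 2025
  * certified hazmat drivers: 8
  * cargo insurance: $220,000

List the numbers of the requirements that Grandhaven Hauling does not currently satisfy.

1, 2

1. hours-of-service audit 94 days ago vs limit 90 → not met
2. out-of-service rate (%) 23 > 17 → not met
3. vehicle safety inspection 41 days ago vs limit 45 → met
4. hazmat security assessment 27 days ago vs limit 30 → met
5. condition 'crosses state lines' holds; auto liability coverage $1,975,000 ≥ $1,950,000 → met
6. brake system inspection 111 days ago vs limit 120 → met
7. certified hazmat drivers 8 ≥ 4 → met
8. cargo insurance $220,000 ≥ $175,000 → met
9. condition 'operates vehicles over 26,000 lbs' holds; vehicle maintenance records present → met
10. condition 'transports hazardous materials' does not hold → requirement n/a → met
11. drivers with valid medical certificates 7 ≥ 6 → met
Not met: 1, 2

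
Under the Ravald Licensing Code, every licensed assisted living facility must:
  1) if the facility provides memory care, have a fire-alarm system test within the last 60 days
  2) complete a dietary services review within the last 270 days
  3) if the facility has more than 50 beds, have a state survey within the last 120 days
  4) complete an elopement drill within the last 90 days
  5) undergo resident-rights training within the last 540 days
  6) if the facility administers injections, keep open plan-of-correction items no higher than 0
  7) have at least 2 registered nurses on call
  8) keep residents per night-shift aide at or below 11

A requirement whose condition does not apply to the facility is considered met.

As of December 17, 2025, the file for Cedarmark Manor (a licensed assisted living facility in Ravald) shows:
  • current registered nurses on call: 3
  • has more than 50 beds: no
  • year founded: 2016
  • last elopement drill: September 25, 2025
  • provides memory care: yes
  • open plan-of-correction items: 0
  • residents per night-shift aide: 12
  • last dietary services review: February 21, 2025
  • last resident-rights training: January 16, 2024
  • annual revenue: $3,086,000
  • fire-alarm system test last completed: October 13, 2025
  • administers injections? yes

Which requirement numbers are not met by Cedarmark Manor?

1. condition 'provides memory care' holds; fire-alarm system test 65 days ago vs limit 60 → not met
2. dietary services review 299 days ago vs limit 270 → not met
3. condition 'has more than 50 beds' does not hold → requirement n/a → met
4. elopement drill 83 days ago vs limit 90 → met
5. resident-rights training 701 days ago vs limit 540 → not met
6. condition 'administers injections' holds; open plan-of-correction items 0 ≤ 0 → met
7. registered nurses on call 3 ≥ 2 → met
8. residents per night-shift aide 12 > 11 → not met
Not met: 1, 2, 5, 8

1, 2, 5, 8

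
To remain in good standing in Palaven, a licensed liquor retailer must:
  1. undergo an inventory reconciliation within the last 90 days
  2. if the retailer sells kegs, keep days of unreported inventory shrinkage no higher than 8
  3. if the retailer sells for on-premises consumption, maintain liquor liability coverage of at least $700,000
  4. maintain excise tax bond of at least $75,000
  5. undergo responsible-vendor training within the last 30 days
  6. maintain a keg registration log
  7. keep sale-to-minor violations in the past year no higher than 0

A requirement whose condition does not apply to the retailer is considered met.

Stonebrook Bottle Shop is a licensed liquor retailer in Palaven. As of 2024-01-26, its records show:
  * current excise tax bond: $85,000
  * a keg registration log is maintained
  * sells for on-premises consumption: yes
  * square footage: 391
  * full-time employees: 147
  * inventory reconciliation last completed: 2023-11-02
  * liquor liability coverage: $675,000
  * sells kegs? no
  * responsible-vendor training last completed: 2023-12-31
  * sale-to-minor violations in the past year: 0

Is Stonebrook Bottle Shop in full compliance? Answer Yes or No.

1. inventory reconciliation 85 days ago vs limit 90 → met
2. condition 'sells kegs' does not hold → requirement n/a → met
3. condition 'sells for on-premises consumption' holds; liquor liability coverage $675,000 < $700,000 → not met
4. excise tax bond $85,000 ≥ $75,000 → met
5. responsible-vendor training 26 days ago vs limit 30 → met
6. keg registration log present → met
7. sale-to-minor violations in the past year 0 ≤ 0 → met
Not met: 3

No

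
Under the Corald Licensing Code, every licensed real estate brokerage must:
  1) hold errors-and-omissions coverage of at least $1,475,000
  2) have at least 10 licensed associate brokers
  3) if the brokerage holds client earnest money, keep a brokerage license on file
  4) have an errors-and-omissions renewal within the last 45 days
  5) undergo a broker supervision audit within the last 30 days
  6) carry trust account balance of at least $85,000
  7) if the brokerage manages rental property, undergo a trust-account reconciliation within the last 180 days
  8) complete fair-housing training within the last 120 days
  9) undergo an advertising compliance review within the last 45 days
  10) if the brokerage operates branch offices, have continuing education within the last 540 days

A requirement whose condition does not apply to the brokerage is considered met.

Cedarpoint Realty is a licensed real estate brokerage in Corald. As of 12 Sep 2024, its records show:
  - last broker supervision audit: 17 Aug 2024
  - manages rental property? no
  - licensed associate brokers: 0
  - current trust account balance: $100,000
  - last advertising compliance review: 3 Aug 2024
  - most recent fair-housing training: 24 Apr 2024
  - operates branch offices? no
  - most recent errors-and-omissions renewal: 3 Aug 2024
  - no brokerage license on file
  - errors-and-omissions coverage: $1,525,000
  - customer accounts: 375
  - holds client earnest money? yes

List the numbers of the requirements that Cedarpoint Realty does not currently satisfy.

2, 3, 8

1. errors-and-omissions coverage $1,525,000 ≥ $1,475,000 → met
2. licensed associate brokers 0 < 10 → not met
3. condition 'holds client earnest money' holds; brokerage license absent → not met
4. errors-and-omissions renewal 40 days ago vs limit 45 → met
5. broker supervision audit 26 days ago vs limit 30 → met
6. trust account balance $100,000 ≥ $85,000 → met
7. condition 'manages rental property' does not hold → requirement n/a → met
8. fair-housing training 141 days ago vs limit 120 → not met
9. advertising compliance review 40 days ago vs limit 45 → met
10. condition 'operates branch offices' does not hold → requirement n/a → met
Not met: 2, 3, 8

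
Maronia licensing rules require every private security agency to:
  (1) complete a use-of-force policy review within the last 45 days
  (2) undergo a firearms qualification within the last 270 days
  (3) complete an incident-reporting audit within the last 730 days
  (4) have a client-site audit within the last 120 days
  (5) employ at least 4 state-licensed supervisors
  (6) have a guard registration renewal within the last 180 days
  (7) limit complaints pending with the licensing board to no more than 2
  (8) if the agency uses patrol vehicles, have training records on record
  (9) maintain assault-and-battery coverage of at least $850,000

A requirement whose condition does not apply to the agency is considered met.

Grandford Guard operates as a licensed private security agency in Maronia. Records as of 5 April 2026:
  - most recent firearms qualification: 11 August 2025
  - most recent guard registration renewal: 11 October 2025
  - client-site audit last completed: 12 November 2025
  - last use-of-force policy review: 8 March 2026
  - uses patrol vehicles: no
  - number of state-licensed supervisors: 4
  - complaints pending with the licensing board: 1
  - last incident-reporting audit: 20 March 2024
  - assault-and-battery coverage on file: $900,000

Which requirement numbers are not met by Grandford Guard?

1. use-of-force policy review 28 days ago vs limit 45 → met
2. firearms qualification 237 days ago vs limit 270 → met
3. incident-reporting audit 746 days ago vs limit 730 → not met
4. client-site audit 144 days ago vs limit 120 → not met
5. state-licensed supervisors 4 ≥ 4 → met
6. guard registration renewal 176 days ago vs limit 180 → met
7. complaints pending with the licensing board 1 ≤ 2 → met
8. condition 'uses patrol vehicles' does not hold → requirement n/a → met
9. assault-and-battery coverage $900,000 ≥ $850,000 → met
Not met: 3, 4

3, 4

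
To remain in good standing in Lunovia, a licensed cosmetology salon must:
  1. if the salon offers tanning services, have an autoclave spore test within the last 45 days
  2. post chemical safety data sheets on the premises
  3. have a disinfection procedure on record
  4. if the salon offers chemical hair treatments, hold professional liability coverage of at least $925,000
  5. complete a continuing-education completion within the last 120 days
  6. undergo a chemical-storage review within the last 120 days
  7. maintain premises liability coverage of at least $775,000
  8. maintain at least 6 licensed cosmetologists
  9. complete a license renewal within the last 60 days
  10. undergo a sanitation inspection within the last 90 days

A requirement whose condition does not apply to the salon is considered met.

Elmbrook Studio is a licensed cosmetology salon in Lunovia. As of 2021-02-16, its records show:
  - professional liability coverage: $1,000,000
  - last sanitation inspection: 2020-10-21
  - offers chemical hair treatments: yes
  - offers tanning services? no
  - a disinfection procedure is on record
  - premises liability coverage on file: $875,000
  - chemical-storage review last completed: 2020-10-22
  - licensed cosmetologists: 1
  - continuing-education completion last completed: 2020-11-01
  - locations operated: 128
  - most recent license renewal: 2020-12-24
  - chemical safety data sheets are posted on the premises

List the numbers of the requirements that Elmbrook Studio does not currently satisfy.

8, 10

1. condition 'offers tanning services' does not hold → requirement n/a → met
2. chemical safety data sheets present → met
3. disinfection procedure present → met
4. condition 'offers chemical hair treatments' holds; professional liability coverage $1,000,000 ≥ $925,000 → met
5. continuing-education completion 107 days ago vs limit 120 → met
6. chemical-storage review 117 days ago vs limit 120 → met
7. premises liability coverage $875,000 ≥ $775,000 → met
8. licensed cosmetologists 1 < 6 → not met
9. license renewal 54 days ago vs limit 60 → met
10. sanitation inspection 118 days ago vs limit 90 → not met
Not met: 8, 10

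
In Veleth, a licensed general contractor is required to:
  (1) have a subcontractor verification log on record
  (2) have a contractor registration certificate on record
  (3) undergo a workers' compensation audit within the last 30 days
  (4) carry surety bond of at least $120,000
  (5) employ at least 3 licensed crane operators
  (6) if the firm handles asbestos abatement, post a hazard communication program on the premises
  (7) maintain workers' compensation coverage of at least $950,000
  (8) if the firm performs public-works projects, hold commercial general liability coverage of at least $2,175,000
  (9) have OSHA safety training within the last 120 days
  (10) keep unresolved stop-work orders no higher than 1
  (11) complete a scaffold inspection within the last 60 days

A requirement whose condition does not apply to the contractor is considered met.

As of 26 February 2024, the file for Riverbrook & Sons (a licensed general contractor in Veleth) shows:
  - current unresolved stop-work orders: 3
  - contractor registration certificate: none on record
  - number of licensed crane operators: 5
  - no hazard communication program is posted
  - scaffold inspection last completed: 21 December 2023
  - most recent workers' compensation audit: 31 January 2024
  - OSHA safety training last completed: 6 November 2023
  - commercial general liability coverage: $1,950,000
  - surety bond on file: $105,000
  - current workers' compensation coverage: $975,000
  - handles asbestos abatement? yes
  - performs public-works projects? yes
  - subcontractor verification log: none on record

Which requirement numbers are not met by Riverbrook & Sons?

1. subcontractor verification log absent → not met
2. contractor registration certificate absent → not met
3. workers' compensation audit 26 days ago vs limit 30 → met
4. surety bond $105,000 < $120,000 → not met
5. licensed crane operators 5 ≥ 3 → met
6. condition 'handles asbestos abatement' holds; hazard communication program absent → not met
7. workers' compensation coverage $975,000 ≥ $950,000 → met
8. condition 'performs public-works projects' holds; commercial general liability coverage $1,950,000 < $2,175,000 → not met
9. OSHA safety training 112 days ago vs limit 120 → met
10. unresolved stop-work orders 3 > 1 → not met
11. scaffold inspection 67 days ago vs limit 60 → not met
Not met: 1, 2, 4, 6, 8, 10, 11

1, 2, 4, 6, 8, 10, 11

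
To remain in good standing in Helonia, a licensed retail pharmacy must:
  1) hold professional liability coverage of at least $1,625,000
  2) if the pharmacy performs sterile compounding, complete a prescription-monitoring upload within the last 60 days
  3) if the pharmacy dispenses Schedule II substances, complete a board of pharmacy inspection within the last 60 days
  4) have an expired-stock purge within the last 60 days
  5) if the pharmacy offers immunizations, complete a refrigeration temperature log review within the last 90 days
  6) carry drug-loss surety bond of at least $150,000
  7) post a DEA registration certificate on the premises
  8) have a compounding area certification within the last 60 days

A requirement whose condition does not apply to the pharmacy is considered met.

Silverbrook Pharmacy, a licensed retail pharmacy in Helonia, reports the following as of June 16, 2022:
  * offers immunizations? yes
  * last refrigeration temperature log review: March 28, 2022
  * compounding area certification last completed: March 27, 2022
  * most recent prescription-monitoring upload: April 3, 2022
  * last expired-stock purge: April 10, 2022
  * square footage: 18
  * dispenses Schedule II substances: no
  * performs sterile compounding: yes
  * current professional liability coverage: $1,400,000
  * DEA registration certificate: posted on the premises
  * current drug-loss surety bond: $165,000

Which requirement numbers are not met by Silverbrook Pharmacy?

1. professional liability coverage $1,400,000 < $1,625,000 → not met
2. condition 'performs sterile compounding' holds; prescription-monitoring upload 74 days ago vs limit 60 → not met
3. condition 'dispenses Schedule II substances' does not hold → requirement n/a → met
4. expired-stock purge 67 days ago vs limit 60 → not met
5. condition 'offers immunizations' holds; refrigeration temperature log review 80 days ago vs limit 90 → met
6. drug-loss surety bond $165,000 ≥ $150,000 → met
7. DEA registration certificate present → met
8. compounding area certification 81 days ago vs limit 60 → not met
Not met: 1, 2, 4, 8

1, 2, 4, 8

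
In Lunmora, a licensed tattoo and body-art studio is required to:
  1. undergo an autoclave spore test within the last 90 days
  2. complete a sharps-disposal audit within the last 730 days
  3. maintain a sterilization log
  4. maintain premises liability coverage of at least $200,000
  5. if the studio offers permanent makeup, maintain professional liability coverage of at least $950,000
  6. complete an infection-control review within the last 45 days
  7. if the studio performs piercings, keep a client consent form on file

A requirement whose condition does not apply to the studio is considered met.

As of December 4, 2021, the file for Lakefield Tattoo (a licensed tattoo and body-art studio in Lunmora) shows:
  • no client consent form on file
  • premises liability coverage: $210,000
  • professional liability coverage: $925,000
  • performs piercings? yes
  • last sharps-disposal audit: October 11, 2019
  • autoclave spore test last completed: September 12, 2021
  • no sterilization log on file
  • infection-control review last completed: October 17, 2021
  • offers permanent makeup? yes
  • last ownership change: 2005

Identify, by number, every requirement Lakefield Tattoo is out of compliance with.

1. autoclave spore test 83 days ago vs limit 90 → met
2. sharps-disposal audit 785 days ago vs limit 730 → not met
3. sterilization log absent → not met
4. premises liability coverage $210,000 ≥ $200,000 → met
5. condition 'offers permanent makeup' holds; professional liability coverage $925,000 < $950,000 → not met
6. infection-control review 48 days ago vs limit 45 → not met
7. condition 'performs piercings' holds; client consent form absent → not met
Not met: 2, 3, 5, 6, 7

2, 3, 5, 6, 7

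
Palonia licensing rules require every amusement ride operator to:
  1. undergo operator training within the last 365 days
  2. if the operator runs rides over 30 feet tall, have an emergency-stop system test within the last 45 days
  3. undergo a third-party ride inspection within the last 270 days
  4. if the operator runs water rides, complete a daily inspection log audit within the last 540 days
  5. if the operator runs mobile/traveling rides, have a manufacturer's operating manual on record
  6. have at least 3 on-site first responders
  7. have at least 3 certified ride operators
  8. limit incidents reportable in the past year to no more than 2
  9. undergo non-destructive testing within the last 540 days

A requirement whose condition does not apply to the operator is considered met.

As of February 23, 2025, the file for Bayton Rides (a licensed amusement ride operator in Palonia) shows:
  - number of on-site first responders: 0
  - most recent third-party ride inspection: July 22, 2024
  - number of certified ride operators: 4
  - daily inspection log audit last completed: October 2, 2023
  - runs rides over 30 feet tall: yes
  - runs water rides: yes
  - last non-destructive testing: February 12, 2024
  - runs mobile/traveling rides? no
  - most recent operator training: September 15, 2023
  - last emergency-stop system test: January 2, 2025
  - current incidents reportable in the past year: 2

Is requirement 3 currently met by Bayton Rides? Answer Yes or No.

3. third-party ride inspection 216 days ago vs limit 270 → met

Yes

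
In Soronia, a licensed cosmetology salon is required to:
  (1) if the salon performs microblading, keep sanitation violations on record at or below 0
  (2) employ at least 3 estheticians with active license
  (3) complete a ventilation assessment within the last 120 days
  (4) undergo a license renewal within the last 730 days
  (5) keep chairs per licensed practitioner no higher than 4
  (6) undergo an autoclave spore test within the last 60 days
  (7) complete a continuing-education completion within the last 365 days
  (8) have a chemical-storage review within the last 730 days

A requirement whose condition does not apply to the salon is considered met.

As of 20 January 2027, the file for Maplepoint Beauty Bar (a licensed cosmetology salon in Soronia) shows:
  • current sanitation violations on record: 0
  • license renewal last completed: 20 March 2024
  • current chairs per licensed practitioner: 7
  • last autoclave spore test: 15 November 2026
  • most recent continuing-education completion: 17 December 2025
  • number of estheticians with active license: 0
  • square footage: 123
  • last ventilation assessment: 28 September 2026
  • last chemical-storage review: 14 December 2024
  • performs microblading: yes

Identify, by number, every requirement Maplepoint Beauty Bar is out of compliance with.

1. condition 'performs microblading' holds; sanitation violations on record 0 ≤ 0 → met
2. estheticians with active license 0 < 3 → not met
3. ventilation assessment 114 days ago vs limit 120 → met
4. license renewal 1036 days ago vs limit 730 → not met
5. chairs per licensed practitioner 7 > 4 → not met
6. autoclave spore test 66 days ago vs limit 60 → not met
7. continuing-education completion 399 days ago vs limit 365 → not met
8. chemical-storage review 767 days ago vs limit 730 → not met
Not met: 2, 4, 5, 6, 7, 8

2, 4, 5, 6, 7, 8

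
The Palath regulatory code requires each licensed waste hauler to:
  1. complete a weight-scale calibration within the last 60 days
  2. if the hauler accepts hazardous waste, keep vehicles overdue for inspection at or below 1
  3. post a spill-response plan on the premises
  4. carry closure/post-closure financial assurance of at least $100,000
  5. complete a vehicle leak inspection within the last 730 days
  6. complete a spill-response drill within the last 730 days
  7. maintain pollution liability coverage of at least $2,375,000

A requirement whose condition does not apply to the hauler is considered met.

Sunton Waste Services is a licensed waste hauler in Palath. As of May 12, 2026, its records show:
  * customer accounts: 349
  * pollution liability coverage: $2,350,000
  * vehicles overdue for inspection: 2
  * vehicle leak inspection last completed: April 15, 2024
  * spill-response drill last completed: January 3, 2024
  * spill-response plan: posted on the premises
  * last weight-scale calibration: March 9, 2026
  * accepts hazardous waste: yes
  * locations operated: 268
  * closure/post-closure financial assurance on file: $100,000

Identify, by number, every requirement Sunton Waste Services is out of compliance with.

1. weight-scale calibration 64 days ago vs limit 60 → not met
2. condition 'accepts hazardous waste' holds; vehicles overdue for inspection 2 > 1 → not met
3. spill-response plan present → met
4. closure/post-closure financial assurance $100,000 ≥ $100,000 → met
5. vehicle leak inspection 757 days ago vs limit 730 → not met
6. spill-response drill 860 days ago vs limit 730 → not met
7. pollution liability coverage $2,350,000 < $2,375,000 → not met
Not met: 1, 2, 5, 6, 7

1, 2, 5, 6, 7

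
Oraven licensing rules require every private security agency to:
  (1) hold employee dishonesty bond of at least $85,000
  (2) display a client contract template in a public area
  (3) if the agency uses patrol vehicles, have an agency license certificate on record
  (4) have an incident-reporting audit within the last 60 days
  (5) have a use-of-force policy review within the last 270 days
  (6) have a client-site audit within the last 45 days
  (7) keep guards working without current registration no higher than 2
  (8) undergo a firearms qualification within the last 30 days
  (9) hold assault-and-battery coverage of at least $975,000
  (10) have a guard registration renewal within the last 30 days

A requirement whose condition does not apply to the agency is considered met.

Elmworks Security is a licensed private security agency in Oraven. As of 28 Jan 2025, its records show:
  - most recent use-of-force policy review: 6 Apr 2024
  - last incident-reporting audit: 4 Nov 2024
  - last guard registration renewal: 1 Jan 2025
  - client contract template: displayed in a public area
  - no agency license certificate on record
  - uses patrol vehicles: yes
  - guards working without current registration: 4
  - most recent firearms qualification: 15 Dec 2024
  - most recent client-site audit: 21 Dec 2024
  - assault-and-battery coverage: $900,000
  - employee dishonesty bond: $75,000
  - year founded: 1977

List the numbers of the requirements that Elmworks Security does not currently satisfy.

1, 3, 4, 5, 7, 8, 9

1. employee dishonesty bond $75,000 < $85,000 → not met
2. client contract template present → met
3. condition 'uses patrol vehicles' holds; agency license certificate absent → not met
4. incident-reporting audit 85 days ago vs limit 60 → not met
5. use-of-force policy review 297 days ago vs limit 270 → not met
6. client-site audit 38 days ago vs limit 45 → met
7. guards working without current registration 4 > 2 → not met
8. firearms qualification 44 days ago vs limit 30 → not met
9. assault-and-battery coverage $900,000 < $975,000 → not met
10. guard registration renewal 27 days ago vs limit 30 → met
Not met: 1, 3, 4, 5, 7, 8, 9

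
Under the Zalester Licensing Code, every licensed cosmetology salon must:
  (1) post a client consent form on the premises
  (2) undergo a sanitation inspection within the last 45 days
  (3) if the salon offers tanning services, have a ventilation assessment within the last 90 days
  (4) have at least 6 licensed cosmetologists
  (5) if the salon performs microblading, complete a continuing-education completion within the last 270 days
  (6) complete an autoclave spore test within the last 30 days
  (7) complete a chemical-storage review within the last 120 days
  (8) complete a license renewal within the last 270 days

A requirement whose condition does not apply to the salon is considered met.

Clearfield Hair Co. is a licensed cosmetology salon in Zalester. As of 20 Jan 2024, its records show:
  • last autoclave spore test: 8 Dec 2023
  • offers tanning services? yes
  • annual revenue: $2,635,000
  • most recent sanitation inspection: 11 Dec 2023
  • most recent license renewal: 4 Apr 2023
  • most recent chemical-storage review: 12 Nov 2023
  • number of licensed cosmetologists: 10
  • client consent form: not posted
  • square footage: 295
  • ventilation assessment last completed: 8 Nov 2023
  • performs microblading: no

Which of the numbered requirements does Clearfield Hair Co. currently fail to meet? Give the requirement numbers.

1, 6, 8

1. client consent form absent → not met
2. sanitation inspection 40 days ago vs limit 45 → met
3. condition 'offers tanning services' holds; ventilation assessment 73 days ago vs limit 90 → met
4. licensed cosmetologists 10 ≥ 6 → met
5. condition 'performs microblading' does not hold → requirement n/a → met
6. autoclave spore test 43 days ago vs limit 30 → not met
7. chemical-storage review 69 days ago vs limit 120 → met
8. license renewal 291 days ago vs limit 270 → not met
Not met: 1, 6, 8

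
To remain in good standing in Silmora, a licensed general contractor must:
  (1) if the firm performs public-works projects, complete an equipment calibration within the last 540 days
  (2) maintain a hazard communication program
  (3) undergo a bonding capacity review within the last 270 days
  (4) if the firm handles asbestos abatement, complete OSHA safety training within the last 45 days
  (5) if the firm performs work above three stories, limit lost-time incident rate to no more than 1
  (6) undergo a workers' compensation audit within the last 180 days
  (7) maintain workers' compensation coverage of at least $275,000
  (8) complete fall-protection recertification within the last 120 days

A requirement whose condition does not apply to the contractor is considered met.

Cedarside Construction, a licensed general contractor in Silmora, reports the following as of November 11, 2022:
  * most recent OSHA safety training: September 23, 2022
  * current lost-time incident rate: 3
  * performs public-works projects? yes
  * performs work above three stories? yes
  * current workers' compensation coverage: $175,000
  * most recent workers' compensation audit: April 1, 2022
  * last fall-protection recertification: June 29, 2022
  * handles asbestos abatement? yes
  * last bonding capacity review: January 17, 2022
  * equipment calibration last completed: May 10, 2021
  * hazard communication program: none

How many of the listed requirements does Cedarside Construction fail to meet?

1. condition 'performs public-works projects' holds; equipment calibration 550 days ago vs limit 540 → not met
2. hazard communication program absent → not met
3. bonding capacity review 298 days ago vs limit 270 → not met
4. condition 'handles asbestos abatement' holds; OSHA safety training 49 days ago vs limit 45 → not met
5. condition 'performs work above three stories' holds; lost-time incident rate 3 > 1 → not met
6. workers' compensation audit 224 days ago vs limit 180 → not met
7. workers' compensation coverage $175,000 < $275,000 → not met
8. fall-protection recertification 135 days ago vs limit 120 → not met
Not met: 8 of 8

8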